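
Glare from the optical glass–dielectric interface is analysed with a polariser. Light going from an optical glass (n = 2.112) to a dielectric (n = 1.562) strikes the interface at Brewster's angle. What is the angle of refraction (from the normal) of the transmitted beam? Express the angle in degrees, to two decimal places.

θ_t ≈ 53.51°

θ_B = arctan(n₂/n₁) = arctan(1.562/2.112) = 36.49°.
At Brewster's angle the reflected and refracted rays are perpendicular, so θ_t = 90° − θ_B = 90° − 36.49° = 53.51°.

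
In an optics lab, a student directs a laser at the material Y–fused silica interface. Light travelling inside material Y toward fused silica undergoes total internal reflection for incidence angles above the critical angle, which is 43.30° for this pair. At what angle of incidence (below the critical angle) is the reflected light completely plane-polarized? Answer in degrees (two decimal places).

At the critical angle sin θ_c = n₂/n₁, giving n₂/n₁ = sin 43.30° = 0.6858.
Then tan θ_B = n₂/n₁ = 0.6858, so θ_B = arctan 0.6858 = 34.44°.

θ_B ≈ 34.44°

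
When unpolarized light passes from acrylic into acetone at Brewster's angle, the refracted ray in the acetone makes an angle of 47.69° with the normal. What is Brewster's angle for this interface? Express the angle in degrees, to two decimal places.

At Brewster's angle the reflected and refracted rays are perpendicular, so θ_B + θ_t = 90°.
θ_B = 90° − 47.69° = 42.31°.

θ_B ≈ 42.31°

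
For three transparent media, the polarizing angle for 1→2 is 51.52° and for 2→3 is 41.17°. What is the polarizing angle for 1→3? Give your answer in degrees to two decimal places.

tan θ_B(1→2) = n₂/n₁ = tan 51.52° = 1.2581.
tan θ_B(2→3) = n₃/n₂ = tan 41.17° = 0.8745.
So n₃/n₁ = (n₂/n₁)(n₃/n₂) = 1.2581 × 0.8745 = 1.1002.
θ_B(1→3) = arctan(1.1002) = 47.73°.

θ_B ≈ 47.73°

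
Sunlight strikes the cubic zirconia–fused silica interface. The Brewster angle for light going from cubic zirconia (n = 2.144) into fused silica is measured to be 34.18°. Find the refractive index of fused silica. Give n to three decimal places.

n ≈ 1.456

At the Brewster angle, tan θ_B = n₂/n₁ with n₁ on the incident side (cubic zirconia) and n₂ on the transmitted side (fused silica).
n₂ = n₁ tan θ_B = 2.144 × tan 34.18° = 1.456.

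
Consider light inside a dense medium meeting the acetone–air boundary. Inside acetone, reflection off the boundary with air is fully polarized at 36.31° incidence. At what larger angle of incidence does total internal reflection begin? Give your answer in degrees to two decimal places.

From Brewster, n₂/n₁ = tan θ_B = tan 36.31° = 0.7348.
Then sin θ_c = n₂/n₁ = 0.7348, so θ_c = arcsin 0.7348 = 47.29°.

θ_c ≈ 47.29°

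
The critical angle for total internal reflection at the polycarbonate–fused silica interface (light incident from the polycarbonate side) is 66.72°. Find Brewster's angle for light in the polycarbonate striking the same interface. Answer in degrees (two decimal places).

θ_B ≈ 42.57°

sin θ_c = n₂/n₁, so n₂/n₁ = sin 66.72° = 0.9186.
Brewster: tan θ_B = n₂/n₁ = 0.9186.
θ_B = arctan(0.9186) = 42.57°.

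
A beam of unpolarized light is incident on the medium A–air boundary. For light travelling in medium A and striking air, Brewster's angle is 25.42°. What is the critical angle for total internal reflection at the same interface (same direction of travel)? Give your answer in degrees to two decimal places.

tan θ_B = n₂/n₁ = tan 25.42° = 0.4753.
Total internal reflection: sin θ_c = n₂/n₁ = 0.4753.
θ_c = arcsin(0.4753) = 28.38°.

θ_c ≈ 28.38°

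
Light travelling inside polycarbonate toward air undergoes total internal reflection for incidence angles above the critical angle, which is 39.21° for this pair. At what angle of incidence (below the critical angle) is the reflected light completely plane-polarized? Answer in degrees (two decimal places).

n₂/n₁ = sin θ_c = sin 39.21° = 0.6322.
tan θ_B equals the same ratio, so θ_B = arctan(0.6322) = 32.30°.

θ_B ≈ 32.30°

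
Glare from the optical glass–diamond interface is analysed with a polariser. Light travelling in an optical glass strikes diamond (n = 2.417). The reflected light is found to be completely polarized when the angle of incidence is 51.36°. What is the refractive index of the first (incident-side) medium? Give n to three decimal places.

n ≈ 1.932

At the polarizing angle, tan θ_B = n₂/n₁ with n₁ on the incident side (an optical glass) and n₂ on the transmitted side (diamond).
n₁ = n₂ / tan θ_B = 2.417 / tan 51.36° = 1.932.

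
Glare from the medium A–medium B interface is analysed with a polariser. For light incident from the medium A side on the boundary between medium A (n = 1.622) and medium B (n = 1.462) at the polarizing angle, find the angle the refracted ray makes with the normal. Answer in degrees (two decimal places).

θ_t ≈ 47.97°

First find Brewster's angle: tan θ_B = 1.462/1.622 = 0.9014, giving θ_B = 42.03°.
The refracted ray is perpendicular to the reflected ray, so θ_t = 90° − θ_B = 47.97°.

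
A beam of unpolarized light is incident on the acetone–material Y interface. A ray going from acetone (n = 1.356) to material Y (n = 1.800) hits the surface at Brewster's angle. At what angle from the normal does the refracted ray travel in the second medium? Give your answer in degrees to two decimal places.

First find Brewster's angle: tan θ_B = 1.800/1.356 = 1.3274, giving θ_B = 53.01°.
The refracted ray is perpendicular to the reflected ray, so θ_t = 90° − θ_B = 36.99°.

θ_t ≈ 36.99°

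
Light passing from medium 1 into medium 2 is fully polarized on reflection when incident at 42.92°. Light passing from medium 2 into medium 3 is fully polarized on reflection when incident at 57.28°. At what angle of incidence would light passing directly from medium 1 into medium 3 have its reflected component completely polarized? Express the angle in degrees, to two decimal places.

n₂/n₁ = tan 42.92° = 0.9299 and n₃/n₂ = tan 57.28° = 1.5565.
Multiplying, n₃/n₁ = 0.9299 × 1.5565 = 1.4474, and θ_B(1→3) = arctan 1.4474 = 55.36°.

θ_B ≈ 55.36°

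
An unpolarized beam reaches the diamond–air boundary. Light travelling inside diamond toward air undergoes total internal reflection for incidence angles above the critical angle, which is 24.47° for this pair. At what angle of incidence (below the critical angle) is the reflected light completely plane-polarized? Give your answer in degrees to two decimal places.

At the critical angle sin θ_c = n₂/n₁, giving n₂/n₁ = sin 24.47° = 0.4142.
Then tan θ_B = n₂/n₁ = 0.4142, so θ_B = arctan 0.4142 = 22.50°.

θ_B ≈ 22.50°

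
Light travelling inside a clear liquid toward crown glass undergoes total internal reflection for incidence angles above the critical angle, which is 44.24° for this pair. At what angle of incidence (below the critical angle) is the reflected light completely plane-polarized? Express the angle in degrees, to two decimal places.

θ_B ≈ 34.90°

At the critical angle sin θ_c = n₂/n₁, giving n₂/n₁ = sin 44.24° = 0.6977.
Then tan θ_B = n₂/n₁ = 0.6977, so θ_B = arctan 0.6977 = 34.90°.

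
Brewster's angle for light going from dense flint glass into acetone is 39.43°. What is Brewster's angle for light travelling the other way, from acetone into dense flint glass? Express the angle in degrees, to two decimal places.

tan θ_B' = n₁/n₂ = 1/tan θ_B, so θ_B' = 90° − θ_B.
θ_B' = 90° − 39.43° = 50.57°.

θ_B' ≈ 50.57°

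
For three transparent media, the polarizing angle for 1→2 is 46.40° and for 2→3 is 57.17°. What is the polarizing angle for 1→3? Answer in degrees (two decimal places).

θ_B ≈ 58.43°

Each Brewster angle gives a ratio: n₂/n₁ = tan 46.40° = 1.0501, n₃/n₂ = tan 57.17° = 1.5499.
Multiplying, n₃/n₁ = 1.0501 × 1.5499 = 1.6276, and θ_B(1→3) = arctan 1.6276 = 58.43°.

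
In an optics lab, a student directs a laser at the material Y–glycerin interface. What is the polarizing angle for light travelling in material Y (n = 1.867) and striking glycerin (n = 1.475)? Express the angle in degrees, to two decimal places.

θ_B ≈ 38.31°

The reflected p-component vanishes when tan θ_B = n₂/n₁.
Brewster's condition: tan θ_B = n₂/n₁ = 1.475/1.867 = 0.7900.
So θ_B = arctan 0.7900 = 38.31°.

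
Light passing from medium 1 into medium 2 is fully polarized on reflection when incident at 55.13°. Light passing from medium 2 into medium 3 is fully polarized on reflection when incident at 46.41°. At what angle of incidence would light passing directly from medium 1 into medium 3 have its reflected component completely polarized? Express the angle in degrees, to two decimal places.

Each Brewster angle gives a ratio: n₂/n₁ = tan 55.13° = 1.4351, n₃/n₂ = tan 46.41° = 1.0505.
Multiplying, n₃/n₁ = 1.4351 × 1.0505 = 1.5075, and θ_B(1→3) = arctan 1.5075 = 56.44°.

θ_B ≈ 56.44°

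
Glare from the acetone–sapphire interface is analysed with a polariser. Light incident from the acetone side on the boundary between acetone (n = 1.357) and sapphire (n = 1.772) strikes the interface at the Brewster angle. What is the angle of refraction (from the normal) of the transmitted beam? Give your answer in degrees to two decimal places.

tan θ_B = n₂/n₁ = 1.772/1.357 = 1.3058, so θ_B = 52.56°.
At Brewster's angle the reflected and refracted rays are perpendicular, so θ_t = 90° − θ_B = 90° − 52.56° = 37.44°.

θ_t ≈ 37.44°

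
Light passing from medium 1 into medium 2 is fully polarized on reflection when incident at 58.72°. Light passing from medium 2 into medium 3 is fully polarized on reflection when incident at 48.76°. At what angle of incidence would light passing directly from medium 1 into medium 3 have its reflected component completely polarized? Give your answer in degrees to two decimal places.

θ_B ≈ 61.96°

Each Brewster angle gives a ratio: n₂/n₁ = tan 58.72° = 1.6460, n₃/n₂ = tan 48.76° = 1.1407.
So n₃/n₁ = (n₂/n₁)(n₃/n₂) = 1.6460 × 1.1407 = 1.8776.
θ_B(1→3) = arctan(1.8776) = 61.96°.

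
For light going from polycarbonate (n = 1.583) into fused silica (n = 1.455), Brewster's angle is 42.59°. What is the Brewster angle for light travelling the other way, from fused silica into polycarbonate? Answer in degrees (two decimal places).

θ_B' ≈ 47.41°

tan θ_B' = n₁/n₂ = 1/tan θ_B, so θ_B' = 90° − θ_B.
θ_B' = 90° − 42.59° = 47.41°.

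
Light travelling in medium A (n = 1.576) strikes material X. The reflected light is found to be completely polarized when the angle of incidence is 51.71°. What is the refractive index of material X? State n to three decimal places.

Full polarization of the reflected beam means tan θ_B = n₂/n₁, where n₁ is the incident medium (medium A).
n₂ = n₁ tan θ_B = 1.576 × tan 51.71° = 1.996.

n ≈ 1.996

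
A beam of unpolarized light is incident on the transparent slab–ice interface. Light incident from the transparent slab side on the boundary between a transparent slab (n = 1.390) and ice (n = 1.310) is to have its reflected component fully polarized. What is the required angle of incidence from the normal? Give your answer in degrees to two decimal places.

θ_B ≈ 43.30°

tan θ_B = n₂/n₁ = 1.310/1.390 = 0.9424.
θ_B = arctan(0.9424) = 43.30°.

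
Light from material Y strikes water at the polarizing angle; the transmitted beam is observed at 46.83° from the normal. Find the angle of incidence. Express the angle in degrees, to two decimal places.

θ_B ≈ 43.17°

Brewster's condition makes the reflected and refracted beams perpendicular: θ_B + θ_t = 90°.
θ_B = 90° − 46.83° = 43.17°.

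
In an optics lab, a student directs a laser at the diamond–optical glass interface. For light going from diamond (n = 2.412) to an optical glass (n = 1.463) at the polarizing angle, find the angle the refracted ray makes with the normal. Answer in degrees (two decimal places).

θ_B = arctan(n₂/n₁) = arctan(1.463/2.412) = 31.24°.
The refracted ray is perpendicular to the reflected ray, so θ_t = 90° − θ_B = 58.76°.

θ_t ≈ 58.76°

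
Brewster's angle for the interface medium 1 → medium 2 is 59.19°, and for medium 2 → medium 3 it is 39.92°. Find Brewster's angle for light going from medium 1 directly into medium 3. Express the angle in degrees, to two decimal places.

tan θ_B(1→2) = n₂/n₁ = tan 59.19° = 1.6769.
tan θ_B(2→3) = n₃/n₂ = tan 39.92° = 0.8367.
So n₃/n₁ = (n₂/n₁)(n₃/n₂) = 1.6769 × 0.8367 = 1.4031.
θ_B(1→3) = arctan(1.4031) = 54.52°.

θ_B ≈ 54.52°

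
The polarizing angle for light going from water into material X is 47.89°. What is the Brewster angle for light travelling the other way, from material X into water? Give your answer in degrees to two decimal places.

θ_B' ≈ 42.11°

The two Brewster angles are complementary: θ_B' = 90° − θ_B = 90° − 47.89° = 42.11°.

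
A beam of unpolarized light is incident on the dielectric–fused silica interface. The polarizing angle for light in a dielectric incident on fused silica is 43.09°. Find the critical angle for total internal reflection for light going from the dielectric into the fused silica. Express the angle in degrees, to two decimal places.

From Brewster, n₂/n₁ = tan θ_B = tan 43.09° = 0.9355.
Then sin θ_c = n₂/n₁ = 0.9355, so θ_c = arcsin 0.9355 = 69.30°.

θ_c ≈ 69.30°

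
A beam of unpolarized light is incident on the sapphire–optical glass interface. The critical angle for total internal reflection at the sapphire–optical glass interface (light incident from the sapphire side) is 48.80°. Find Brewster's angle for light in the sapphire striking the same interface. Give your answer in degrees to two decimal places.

At the critical angle sin θ_c = n₂/n₁, giving n₂/n₁ = sin 48.80° = 0.7524.
Then tan θ_B = n₂/n₁ = 0.7524, so θ_B = arctan 0.7524 = 36.96°.

θ_B ≈ 36.96°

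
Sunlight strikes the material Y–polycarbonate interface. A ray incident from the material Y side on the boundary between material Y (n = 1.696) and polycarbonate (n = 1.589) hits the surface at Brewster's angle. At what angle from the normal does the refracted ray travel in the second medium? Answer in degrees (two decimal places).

tan θ_B = n₂/n₁ = 1.589/1.696 = 0.9369, so θ_B = 43.13°.
At Brewster's angle the reflected and refracted rays are perpendicular, so θ_t = 90° − θ_B = 90° − 43.13° = 46.87°.

θ_t ≈ 46.87°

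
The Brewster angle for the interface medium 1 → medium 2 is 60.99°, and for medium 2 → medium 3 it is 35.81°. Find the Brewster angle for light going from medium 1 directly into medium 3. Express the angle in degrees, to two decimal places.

Each Brewster angle gives a ratio: n₂/n₁ = tan 60.99° = 1.8033, n₃/n₂ = tan 35.81° = 0.7215.
n₃/n₁ = 1.3011. Then tan θ_B(1→3) = n₃/n₁, so θ_B(1→3) = arctan(1.3011) = 52.45°.

θ_B ≈ 52.45°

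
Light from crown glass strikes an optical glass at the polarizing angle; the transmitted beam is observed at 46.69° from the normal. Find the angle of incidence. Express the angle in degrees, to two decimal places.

θ_B ≈ 43.31°

At Brewster's angle the reflected and refracted rays are perpendicular, so θ_B + θ_t = 90°.
θ_B = 90° − 46.69° = 43.31°.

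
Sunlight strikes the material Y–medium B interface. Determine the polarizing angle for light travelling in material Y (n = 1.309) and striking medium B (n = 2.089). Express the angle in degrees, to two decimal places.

Here n₂/n₁ = 2.089/1.309 = 1.5959, and Brewster's law gives tan θ_B = n₂/n₁.
So θ_B = arctan 1.5959 = 57.93°.

θ_B ≈ 57.93°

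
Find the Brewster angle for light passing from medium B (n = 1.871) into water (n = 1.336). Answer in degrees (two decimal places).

The reflected p-component vanishes when tan θ_B = n₂/n₁.
tan θ_B = n₂/n₁ = 1.336/1.871 = 0.7141. Taking the arctangent, θ_B = 35.53°.

θ_B ≈ 35.53°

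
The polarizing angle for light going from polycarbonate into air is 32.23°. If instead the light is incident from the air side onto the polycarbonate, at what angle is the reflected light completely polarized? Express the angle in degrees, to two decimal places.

tan θ_B' = n₁/n₂ = 1/tan θ_B, so θ_B' = 90° − θ_B.
θ_B' = 90° − 32.23° = 57.77°.

θ_B' ≈ 57.77°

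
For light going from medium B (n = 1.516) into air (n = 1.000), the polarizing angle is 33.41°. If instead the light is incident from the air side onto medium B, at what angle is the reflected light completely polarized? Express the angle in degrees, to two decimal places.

θ_B' ≈ 56.59°

The two Brewster angles are complementary: θ_B' = 90° − θ_B = 90° − 33.41° = 56.59°.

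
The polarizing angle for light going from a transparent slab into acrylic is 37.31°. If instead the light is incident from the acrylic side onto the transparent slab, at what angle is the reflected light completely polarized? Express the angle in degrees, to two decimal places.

θ_B' ≈ 52.69°

Reversing the direction swaps n₁ and n₂, so tan θ_B' = 1/tan θ_B and θ_B' = 90° − θ_B.
Hence θ_B' = 90° − 37.31° = 52.69°.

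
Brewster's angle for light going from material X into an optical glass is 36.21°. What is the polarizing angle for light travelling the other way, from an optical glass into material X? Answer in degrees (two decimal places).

θ_B' ≈ 53.79°

The two Brewster angles are complementary: θ_B' = 90° − θ_B = 90° − 36.21° = 53.79°.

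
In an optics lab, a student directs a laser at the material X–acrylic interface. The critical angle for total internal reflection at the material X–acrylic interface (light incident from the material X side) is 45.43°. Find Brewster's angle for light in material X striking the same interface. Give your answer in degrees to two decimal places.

θ_B ≈ 35.47°

sin θ_c = n₂/n₁, so n₂/n₁ = sin 45.43° = 0.7124.
Brewster: tan θ_B = n₂/n₁ = 0.7124.
θ_B = arctan(0.7124) = 35.47°.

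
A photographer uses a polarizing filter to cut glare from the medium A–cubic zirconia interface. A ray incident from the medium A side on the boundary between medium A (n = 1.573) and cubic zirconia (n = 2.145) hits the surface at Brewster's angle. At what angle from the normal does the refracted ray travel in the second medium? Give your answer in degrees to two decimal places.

θ_t ≈ 36.25°

tan θ_B = n₂/n₁ = 2.145/1.573 = 1.3636, so θ_B = 53.75°.
The refracted ray is perpendicular to the reflected ray, so θ_t = 90° − θ_B = 36.25°.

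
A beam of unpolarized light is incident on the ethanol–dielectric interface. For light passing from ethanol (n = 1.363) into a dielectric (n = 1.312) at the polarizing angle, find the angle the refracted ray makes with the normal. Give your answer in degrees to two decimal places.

tan θ_B = n₂/n₁ = 1.312/1.363 = 0.9626, so θ_B = 43.91°.
Since θ_B + θ_t = 90° at Brewster incidence, θ_t = 90° − 43.91° = 46.09°.

θ_t ≈ 46.09°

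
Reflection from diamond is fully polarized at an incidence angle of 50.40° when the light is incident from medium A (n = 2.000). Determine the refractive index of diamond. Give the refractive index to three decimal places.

n ≈ 2.418

Brewster's law: tan θ_B = n₂/n₁ (light incident in medium A, refracted into diamond).
n₂ = n₁ tan θ_B = 2.000 × tan 50.40° = 2.418.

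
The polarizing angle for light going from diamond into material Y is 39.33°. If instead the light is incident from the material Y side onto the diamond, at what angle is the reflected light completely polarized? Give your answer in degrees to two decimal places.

θ_B' ≈ 50.67°

tan θ_B' = n₁/n₂ = 1/tan θ_B, so θ_B' = 90° − θ_B.
θ_B' = 90° − 39.33° = 50.67°.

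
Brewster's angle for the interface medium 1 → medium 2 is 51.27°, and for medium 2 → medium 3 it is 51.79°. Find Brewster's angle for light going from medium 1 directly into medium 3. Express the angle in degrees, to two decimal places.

n₂/n₁ = tan 51.27° = 1.2469 and n₃/n₂ = tan 51.79° = 1.2703.
So n₃/n₁ = (n₂/n₁)(n₃/n₂) = 1.2469 × 1.2703 = 1.5839.
θ_B(1→3) = arctan(1.5839) = 57.73°.

θ_B ≈ 57.73°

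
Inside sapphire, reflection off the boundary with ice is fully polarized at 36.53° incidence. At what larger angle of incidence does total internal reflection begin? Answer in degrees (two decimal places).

n₂/n₁ = tan 36.53° = 0.7408; the critical angle satisfies sin θ_c = n₂/n₁.
θ_c = arcsin(0.7408) = 47.80°.

θ_c ≈ 47.80°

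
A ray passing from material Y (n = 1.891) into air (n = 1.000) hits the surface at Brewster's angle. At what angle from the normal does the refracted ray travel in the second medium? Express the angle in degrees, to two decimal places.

θ_t ≈ 62.13°

First find Brewster's angle: tan θ_B = 1.000/1.891 = 0.5288, giving θ_B = 27.87°.
At Brewster's angle the reflected and refracted rays are perpendicular, so θ_t = 90° − θ_B = 90° − 27.87° = 62.13°.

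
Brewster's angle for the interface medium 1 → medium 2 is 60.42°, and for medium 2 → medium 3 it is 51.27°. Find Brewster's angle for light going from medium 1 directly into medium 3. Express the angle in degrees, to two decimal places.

θ_B ≈ 65.52°

Each Brewster angle gives a ratio: n₂/n₁ = tan 60.42° = 1.7617, n₃/n₂ = tan 51.27° = 1.2469.
So n₃/n₁ = (n₂/n₁)(n₃/n₂) = 1.7617 × 1.2469 = 2.1967.
θ_B(1→3) = arctan(2.1967) = 65.52°.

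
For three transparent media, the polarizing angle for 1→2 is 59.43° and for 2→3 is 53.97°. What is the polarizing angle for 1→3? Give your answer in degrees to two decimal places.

Each Brewster angle gives a ratio: n₂/n₁ = tan 59.43° = 1.6929, n₃/n₂ = tan 53.97° = 1.3749.
n₃/n₁ = 2.3276. Then tan θ_B(1→3) = n₃/n₁, so θ_B(1→3) = arctan(2.3276) = 66.75°.

θ_B ≈ 66.75°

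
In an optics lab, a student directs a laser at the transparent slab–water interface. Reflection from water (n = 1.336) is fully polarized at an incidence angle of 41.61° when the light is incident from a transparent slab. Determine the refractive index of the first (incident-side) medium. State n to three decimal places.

Brewster's law: tan θ_B = n₂/n₁ (light incident in a transparent slab, refracted into water).
n₁ = n₂ / tan θ_B = 1.336 / tan 41.61° = 1.504.

n ≈ 1.504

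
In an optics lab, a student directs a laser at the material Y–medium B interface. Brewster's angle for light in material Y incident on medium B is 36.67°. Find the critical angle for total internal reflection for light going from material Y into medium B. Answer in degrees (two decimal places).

From Brewster, n₂/n₁ = tan θ_B = tan 36.67° = 0.7446.
Then sin θ_c = n₂/n₁ = 0.7446, so θ_c = arcsin 0.7446 = 48.12°.

θ_c ≈ 48.12°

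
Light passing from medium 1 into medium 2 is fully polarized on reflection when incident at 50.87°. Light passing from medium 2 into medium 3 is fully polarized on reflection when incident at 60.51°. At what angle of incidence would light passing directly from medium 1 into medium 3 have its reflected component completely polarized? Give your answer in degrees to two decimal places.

Each Brewster angle gives a ratio: n₂/n₁ = tan 50.87° = 1.2292, n₃/n₂ = tan 60.51° = 1.7682.
n₃/n₁ = 2.1735. Then tan θ_B(1→3) = n₃/n₁, so θ_B(1→3) = arctan(2.1735) = 65.29°.

θ_B ≈ 65.29°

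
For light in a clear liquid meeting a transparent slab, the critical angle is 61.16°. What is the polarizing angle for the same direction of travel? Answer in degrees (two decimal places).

At the critical angle sin θ_c = n₂/n₁, giving n₂/n₁ = sin 61.16° = 0.8760.
Then tan θ_B = n₂/n₁ = 0.8760, so θ_B = arctan 0.8760 = 41.22°.

θ_B ≈ 41.22°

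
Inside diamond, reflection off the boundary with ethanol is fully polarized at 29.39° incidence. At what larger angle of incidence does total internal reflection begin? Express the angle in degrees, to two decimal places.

θ_c ≈ 34.28°

From Brewster, n₂/n₁ = tan θ_B = tan 29.39° = 0.5632.
Then sin θ_c = n₂/n₁ = 0.5632, so θ_c = arcsin 0.5632 = 34.28°.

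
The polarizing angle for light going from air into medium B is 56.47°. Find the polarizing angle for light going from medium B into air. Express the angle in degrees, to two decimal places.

θ_B' ≈ 33.53°

Reversing the direction swaps n₁ and n₂, so tan θ_B' = 1/tan θ_B and θ_B' = 90° − θ_B.
Hence θ_B' = 90° − 56.47° = 33.53°.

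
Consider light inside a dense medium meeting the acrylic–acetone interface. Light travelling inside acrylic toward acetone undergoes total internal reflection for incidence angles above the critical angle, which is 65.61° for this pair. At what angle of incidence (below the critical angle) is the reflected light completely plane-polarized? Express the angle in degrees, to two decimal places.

θ_B ≈ 42.33°

sin θ_c = n₂/n₁, so n₂/n₁ = sin 65.61° = 0.9108.
Brewster: tan θ_B = n₂/n₁ = 0.9108.
θ_B = arctan(0.9108) = 42.33°.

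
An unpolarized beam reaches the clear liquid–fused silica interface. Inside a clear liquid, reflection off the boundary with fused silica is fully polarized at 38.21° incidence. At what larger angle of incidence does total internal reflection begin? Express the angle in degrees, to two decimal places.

tan θ_B = n₂/n₁ = tan 38.21° = 0.7872.
Total internal reflection: sin θ_c = n₂/n₁ = 0.7872.
θ_c = arcsin(0.7872) = 51.93°.

θ_c ≈ 51.93°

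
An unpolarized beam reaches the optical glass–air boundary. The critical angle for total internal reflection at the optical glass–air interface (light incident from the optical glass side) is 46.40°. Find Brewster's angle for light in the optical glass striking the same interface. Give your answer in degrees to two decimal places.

n₂/n₁ = sin θ_c = sin 46.40° = 0.7242.
tan θ_B equals the same ratio, so θ_B = arctan(0.7242) = 35.91°.

θ_B ≈ 35.91°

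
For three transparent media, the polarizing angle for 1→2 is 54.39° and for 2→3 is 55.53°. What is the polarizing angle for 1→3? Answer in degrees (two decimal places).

θ_B ≈ 63.82°

Each Brewster angle gives a ratio: n₂/n₁ = tan 54.39° = 1.3963, n₃/n₂ = tan 55.53° = 1.4566.
n₃/n₁ = 2.0339. Then tan θ_B(1→3) = n₃/n₁, so θ_B(1→3) = arctan(2.0339) = 63.82°.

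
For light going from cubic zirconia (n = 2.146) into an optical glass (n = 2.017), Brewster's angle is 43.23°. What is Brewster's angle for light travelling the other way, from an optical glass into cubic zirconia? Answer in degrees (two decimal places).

θ_B' ≈ 46.77°

Reversing the direction swaps n₁ and n₂, so tan θ_B' = 1/tan θ_B and θ_B' = 90° − θ_B.
Hence θ_B' = 90° − 43.23° = 46.77°.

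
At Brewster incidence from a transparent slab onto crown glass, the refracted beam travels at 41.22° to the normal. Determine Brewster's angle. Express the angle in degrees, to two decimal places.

At Brewster's angle the reflected and refracted rays are perpendicular, so θ_B + θ_t = 90°.
θ_B = 90° − 41.22° = 48.78°.

θ_B ≈ 48.78°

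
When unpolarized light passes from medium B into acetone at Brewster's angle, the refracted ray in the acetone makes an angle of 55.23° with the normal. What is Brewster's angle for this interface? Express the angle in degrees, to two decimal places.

Since the reflected and refracted rays are at right angles at the polarizing angle, θ_B + θ_t = 90°.
θ_B = 90° − 55.23° = 34.77°.

θ_B ≈ 34.77°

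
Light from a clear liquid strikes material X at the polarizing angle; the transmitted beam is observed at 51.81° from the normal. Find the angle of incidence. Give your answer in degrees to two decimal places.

θ_B ≈ 38.19°

Brewster's condition makes the reflected and refracted beams perpendicular: θ_B + θ_t = 90°.
θ_B = 90° − 51.81° = 38.19°.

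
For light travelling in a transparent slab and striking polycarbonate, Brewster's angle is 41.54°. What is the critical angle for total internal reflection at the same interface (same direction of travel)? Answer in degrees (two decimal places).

From Brewster, n₂/n₁ = tan θ_B = tan 41.54° = 0.8860.
Then sin θ_c = n₂/n₁ = 0.8860, so θ_c = arcsin 0.8860 = 62.37°.

θ_c ≈ 62.37°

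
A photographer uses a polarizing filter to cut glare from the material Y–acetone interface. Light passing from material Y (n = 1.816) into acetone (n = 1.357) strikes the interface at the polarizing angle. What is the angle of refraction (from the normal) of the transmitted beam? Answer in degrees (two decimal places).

θ_t ≈ 53.23°

tan θ_B = n₂/n₁ = 1.357/1.816 = 0.7472, so θ_B = 36.77°.
Since θ_B + θ_t = 90° at Brewster incidence, θ_t = 90° − 36.77° = 53.23°.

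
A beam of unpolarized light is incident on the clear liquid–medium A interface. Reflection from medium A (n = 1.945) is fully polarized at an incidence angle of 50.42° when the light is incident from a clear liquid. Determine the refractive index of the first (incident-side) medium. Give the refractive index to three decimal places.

n ≈ 1.608

Brewster's law: tan θ_B = n₂/n₁ (light incident in a clear liquid, refracted into medium A).
n₁ = n₂ / tan θ_B = 1.945 / tan 50.42° = 1.608.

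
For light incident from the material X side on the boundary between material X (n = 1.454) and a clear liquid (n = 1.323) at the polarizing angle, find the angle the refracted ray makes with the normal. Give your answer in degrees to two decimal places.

θ_t ≈ 47.70°

tan θ_B = n₂/n₁ = 1.323/1.454 = 0.9099, so θ_B = 42.30°.
Since θ_B + θ_t = 90° at Brewster incidence, θ_t = 90° − 42.30° = 47.70°.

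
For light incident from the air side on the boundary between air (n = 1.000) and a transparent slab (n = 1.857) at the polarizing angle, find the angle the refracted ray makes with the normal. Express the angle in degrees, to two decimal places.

First find Brewster's angle: tan θ_B = 1.857/1.000 = 1.8570, giving θ_B = 61.70°.
The refracted ray is perpendicular to the reflected ray, so θ_t = 90° − θ_B = 28.30°.

θ_t ≈ 28.30°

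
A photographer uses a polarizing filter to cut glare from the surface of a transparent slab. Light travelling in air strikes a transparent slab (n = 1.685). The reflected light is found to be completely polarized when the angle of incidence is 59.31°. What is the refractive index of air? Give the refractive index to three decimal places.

n ≈ 1.000

Brewster's law: tan θ_B = n₂/n₁ (light incident in air, refracted into a transparent slab).
n₁ = n₂ / tan θ_B = 1.685 / tan 59.31° = 1.000.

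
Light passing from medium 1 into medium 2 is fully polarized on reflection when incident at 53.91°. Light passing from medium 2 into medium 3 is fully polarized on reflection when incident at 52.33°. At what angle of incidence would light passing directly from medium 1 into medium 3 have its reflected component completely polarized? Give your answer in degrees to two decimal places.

θ_B ≈ 60.63°

n₂/n₁ = tan 53.91° = 1.3718 and n₃/n₂ = tan 52.33° = 1.2952.
n₃/n₁ = 1.7769. Then tan θ_B(1→3) = n₃/n₁, so θ_B(1→3) = arctan(1.7769) = 60.63°.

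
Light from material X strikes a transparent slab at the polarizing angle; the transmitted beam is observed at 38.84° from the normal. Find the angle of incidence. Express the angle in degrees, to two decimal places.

At Brewster's angle the reflected and refracted rays are perpendicular, so θ_B + θ_t = 90°.
So θ_B = 90° − θ_t = 90° − 38.84° = 51.16°.

θ_B ≈ 51.16°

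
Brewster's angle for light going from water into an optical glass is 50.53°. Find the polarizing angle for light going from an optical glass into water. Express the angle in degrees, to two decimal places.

θ_B' ≈ 39.47°

tan θ_B' = n₁/n₂ = 1/tan θ_B, so θ_B' = 90° − θ_B.
θ_B' = 90° − 50.53° = 39.47°.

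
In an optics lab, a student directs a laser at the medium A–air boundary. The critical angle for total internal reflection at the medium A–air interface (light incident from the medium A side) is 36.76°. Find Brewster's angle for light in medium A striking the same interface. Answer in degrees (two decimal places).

At the critical angle sin θ_c = n₂/n₁, giving n₂/n₁ = sin 36.76° = 0.5985.
Then tan θ_B = n₂/n₁ = 0.5985, so θ_B = arctan 0.5985 = 30.90°.

θ_B ≈ 30.90°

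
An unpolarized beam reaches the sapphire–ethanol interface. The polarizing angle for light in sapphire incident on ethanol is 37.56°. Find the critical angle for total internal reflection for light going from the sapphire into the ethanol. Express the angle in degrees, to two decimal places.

θ_c ≈ 50.26°

From Brewster, n₂/n₁ = tan θ_B = tan 37.56° = 0.7690.
Then sin θ_c = n₂/n₁ = 0.7690, so θ_c = arcsin 0.7690 = 50.26°.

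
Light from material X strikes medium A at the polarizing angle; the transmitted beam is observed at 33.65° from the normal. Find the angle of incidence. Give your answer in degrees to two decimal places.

θ_B ≈ 56.35°

At Brewster's angle the reflected and refracted rays are perpendicular, so θ_B + θ_t = 90°.
So θ_B = 90° − θ_t = 90° − 33.65° = 56.35°.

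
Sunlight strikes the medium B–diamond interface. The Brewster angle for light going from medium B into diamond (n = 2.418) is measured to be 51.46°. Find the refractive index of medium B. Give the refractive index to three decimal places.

Brewster's law: tan θ_B = n₂/n₁ (light incident in medium B, refracted into diamond).
n₁ = n₂ / tan θ_B = 2.418 / tan 51.46° = 1.926.

n ≈ 1.926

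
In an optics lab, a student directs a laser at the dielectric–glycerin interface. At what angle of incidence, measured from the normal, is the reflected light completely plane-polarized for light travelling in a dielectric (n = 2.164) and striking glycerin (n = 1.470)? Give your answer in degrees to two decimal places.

θ_B ≈ 34.19°

tan θ_B = n₂/n₁ = 1.470/2.164 = 0.6793. Taking the arctangent, θ_B = 34.19°.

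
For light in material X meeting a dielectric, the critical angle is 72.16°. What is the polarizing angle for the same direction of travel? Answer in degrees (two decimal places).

θ_B ≈ 43.59°

sin θ_c = n₂/n₁, so n₂/n₁ = sin 72.16° = 0.9519.
Brewster: tan θ_B = n₂/n₁ = 0.9519.
θ_B = arctan(0.9519) = 43.59°.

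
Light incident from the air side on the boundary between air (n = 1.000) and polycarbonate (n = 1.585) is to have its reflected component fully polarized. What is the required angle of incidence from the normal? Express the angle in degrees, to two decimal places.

θ_B ≈ 57.75°

The reflected p-component vanishes when tan θ_B = n₂/n₁.
Here n₂/n₁ = 1.585/1.000 = 1.5850, and Brewster's law gives tan θ_B = n₂/n₁. Taking the arctangent, θ_B = 57.75°.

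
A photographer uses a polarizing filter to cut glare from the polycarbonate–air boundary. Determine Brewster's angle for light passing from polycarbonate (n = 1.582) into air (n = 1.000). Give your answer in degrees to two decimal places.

tan θ_B = n₂/n₁ = 1.000/1.582 = 0.6321.
So θ_B = arctan 0.6321 = 32.30°.

θ_B ≈ 32.30°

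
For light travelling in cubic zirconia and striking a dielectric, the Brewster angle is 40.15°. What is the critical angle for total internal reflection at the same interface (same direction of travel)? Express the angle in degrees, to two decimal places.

θ_c ≈ 57.52°

From Brewster, n₂/n₁ = tan θ_B = tan 40.15° = 0.8436.
Then sin θ_c = n₂/n₁ = 0.8436, so θ_c = arcsin 0.8436 = 57.52°.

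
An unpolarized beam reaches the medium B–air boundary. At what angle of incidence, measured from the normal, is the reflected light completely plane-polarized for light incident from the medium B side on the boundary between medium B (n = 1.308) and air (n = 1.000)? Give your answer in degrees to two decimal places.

θ_B ≈ 37.40°

tan θ_B = n₂/n₁ = 1.000/1.308 = 0.7645. Taking the arctangent, θ_B = 37.40°.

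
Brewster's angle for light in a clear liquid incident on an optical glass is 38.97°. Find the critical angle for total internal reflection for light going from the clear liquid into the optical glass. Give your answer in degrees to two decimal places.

θ_c ≈ 53.99°

tan θ_B = n₂/n₁ = tan 38.97° = 0.8089.
Total internal reflection: sin θ_c = n₂/n₁ = 0.8089.
θ_c = arcsin(0.8089) = 53.99°.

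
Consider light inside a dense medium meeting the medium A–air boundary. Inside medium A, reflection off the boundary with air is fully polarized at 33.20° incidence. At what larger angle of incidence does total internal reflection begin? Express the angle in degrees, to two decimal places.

n₂/n₁ = tan 33.20° = 0.6544; the critical angle satisfies sin θ_c = n₂/n₁.
θ_c = arcsin(0.6544) = 40.87°.

θ_c ≈ 40.87°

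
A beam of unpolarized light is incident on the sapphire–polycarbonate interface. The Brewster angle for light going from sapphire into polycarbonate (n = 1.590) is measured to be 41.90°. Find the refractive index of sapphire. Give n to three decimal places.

n ≈ 1.772

Full polarization of the reflected beam means tan θ_B = n₂/n₁, where n₁ is the incident medium (sapphire).
n₁ = n₂ / tan θ_B = 1.590 / tan 41.90° = 1.772.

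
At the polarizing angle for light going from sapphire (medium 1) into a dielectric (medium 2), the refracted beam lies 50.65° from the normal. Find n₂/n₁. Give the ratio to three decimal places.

θ_B + θ_t = 90°, so θ_B = 90° − 50.65° = 39.35°.
tan θ_B = n₂/n₁, so n₂/n₁ = tan 39.35° = 0.820.

n₂/n₁ ≈ 0.820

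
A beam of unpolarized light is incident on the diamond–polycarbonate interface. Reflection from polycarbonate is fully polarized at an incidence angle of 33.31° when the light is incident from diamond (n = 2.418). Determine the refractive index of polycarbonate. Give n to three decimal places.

Brewster's law: tan θ_B = n₂/n₁ (light incident in diamond, refracted into polycarbonate).
n₂ = n₁ tan θ_B = 2.418 × tan 33.31° = 1.589.

n ≈ 1.589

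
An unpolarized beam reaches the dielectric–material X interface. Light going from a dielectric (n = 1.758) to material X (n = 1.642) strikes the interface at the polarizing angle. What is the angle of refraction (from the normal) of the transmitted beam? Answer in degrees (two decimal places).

θ_t ≈ 46.95°

First find Brewster's angle: tan θ_B = 1.642/1.758 = 0.9340, giving θ_B = 43.05°.
The refracted ray is perpendicular to the reflected ray, so θ_t = 90° − θ_B = 46.95°.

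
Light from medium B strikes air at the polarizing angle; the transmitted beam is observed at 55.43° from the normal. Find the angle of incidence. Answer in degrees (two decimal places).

θ_B ≈ 34.57°

Brewster's condition makes the reflected and refracted beams perpendicular: θ_B + θ_t = 90°.
θ_B = 90° − 55.43° = 34.57°.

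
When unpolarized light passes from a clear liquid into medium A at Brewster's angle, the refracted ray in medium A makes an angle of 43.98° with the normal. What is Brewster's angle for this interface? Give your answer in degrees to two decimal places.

θ_B ≈ 46.02°

Since the reflected and refracted rays are at right angles at the polarizing angle, θ_B + θ_t = 90°.
θ_B = 90° − 43.98° = 46.02°.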